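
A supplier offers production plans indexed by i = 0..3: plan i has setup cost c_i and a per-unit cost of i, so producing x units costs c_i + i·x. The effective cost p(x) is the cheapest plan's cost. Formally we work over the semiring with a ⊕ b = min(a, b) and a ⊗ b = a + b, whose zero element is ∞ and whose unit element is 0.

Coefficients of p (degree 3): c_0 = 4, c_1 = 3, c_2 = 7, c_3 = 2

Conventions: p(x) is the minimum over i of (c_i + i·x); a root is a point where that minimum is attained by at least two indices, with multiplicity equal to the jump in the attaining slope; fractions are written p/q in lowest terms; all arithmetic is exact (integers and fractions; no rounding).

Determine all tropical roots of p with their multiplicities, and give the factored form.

hull edge (i=0, c=4) to (i=1, c=3): slope -1, span 1
hull edge (i=1, c=3) to (i=3, c=2): slope -1/2, span 2
Factored form: p(x) = 2 ⊗ (x ⊕ 1/2) ⊗ (x ⊕ 1/2) ⊗ (x ⊕ 1)
Answer: roots = 1/2 (mult 2), 1 (mult 1)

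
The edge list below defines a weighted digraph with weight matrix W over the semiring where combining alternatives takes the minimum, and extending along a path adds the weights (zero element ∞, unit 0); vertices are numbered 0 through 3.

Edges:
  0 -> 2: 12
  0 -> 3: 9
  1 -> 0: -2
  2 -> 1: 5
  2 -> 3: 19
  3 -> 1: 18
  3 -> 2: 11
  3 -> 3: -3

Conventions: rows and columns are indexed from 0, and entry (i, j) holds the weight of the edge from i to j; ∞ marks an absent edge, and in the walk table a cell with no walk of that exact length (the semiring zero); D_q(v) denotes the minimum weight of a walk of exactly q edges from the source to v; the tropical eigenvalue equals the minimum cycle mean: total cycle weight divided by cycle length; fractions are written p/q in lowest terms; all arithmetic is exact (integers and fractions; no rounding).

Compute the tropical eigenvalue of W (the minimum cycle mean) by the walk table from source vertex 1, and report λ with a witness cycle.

q=0: [∞, 0, ∞, ∞]
q=1: [-2, ∞, ∞, ∞]
q=2: [∞, ∞, 10, 7]
q=3: [∞, 15, 18, 4]
q=4: [13, 22, 15, 1]
Optimal cycle mean attained by: cycle 3->3, total (-3), length 1.
Answer: λ = -3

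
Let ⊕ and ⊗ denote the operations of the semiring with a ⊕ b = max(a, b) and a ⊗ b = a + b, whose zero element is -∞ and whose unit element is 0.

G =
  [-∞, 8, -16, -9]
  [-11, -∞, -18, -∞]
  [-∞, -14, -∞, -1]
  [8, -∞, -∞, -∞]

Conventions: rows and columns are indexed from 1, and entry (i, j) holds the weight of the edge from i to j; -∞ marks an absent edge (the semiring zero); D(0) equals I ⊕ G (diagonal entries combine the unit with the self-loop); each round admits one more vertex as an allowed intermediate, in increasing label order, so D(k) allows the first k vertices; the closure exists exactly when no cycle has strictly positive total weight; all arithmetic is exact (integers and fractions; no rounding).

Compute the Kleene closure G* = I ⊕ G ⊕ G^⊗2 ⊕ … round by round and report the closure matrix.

D(0):
  [0, 8, -16, -9]
  [-11, 0, -18, -∞]
  [-∞, -14, 0, -1]
  [8, -∞, -∞, 0]
D(1):
  [0, 8, -16, -9]
  [-11, 0, -18, -20]
  [-∞, -14, 0, -1]
  [8, 16, -8, 0]
D(2):
  [0, 8, -10, -9]
  [-11, 0, -18, -20]
  [-25, -14, 0, -1]
  [8, 16, -2, 0]
D(3):
  [0, 8, -10, -9]
  [-11, 0, -18, -19]
  [-25, -14, 0, -1]
  [8, 16, -2, 0]
D(4):
  [0, 8, -10, -9]
  [-11, 0, -18, -19]
  [7, 15, 0, -1]
  [8, 16, -2, 0]
Answer: G* = [[0, 8, -10, -9], [-11, 0, -18, -19], [7, 15, 0, -1], [8, 16, -2, 0]]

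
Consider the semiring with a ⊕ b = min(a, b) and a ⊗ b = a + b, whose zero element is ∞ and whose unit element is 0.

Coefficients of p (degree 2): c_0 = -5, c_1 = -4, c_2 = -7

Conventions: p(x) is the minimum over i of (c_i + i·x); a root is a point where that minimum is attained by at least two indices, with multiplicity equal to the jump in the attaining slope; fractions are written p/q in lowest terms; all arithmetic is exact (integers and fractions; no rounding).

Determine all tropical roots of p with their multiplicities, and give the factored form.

hull edge (i=0, c=-5) to (i=2, c=-7): slope -1, span 2
Factored form: p(x) = -7 ⊗ (x ⊕ 1) ⊗ (x ⊕ 1)
Answer: roots = 1 (mult 2)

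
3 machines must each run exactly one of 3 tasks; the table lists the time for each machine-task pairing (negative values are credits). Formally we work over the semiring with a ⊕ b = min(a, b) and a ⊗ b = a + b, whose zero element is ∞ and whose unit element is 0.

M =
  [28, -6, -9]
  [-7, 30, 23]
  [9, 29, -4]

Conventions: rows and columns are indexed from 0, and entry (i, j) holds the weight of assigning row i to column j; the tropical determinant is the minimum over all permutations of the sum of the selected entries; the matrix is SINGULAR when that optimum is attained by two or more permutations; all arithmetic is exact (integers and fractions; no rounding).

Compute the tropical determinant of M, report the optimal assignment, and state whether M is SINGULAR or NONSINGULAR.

σ = (0, 1, 2): 28 + 30 + (-4) = 54
σ = (0, 2, 1): 28 + 23 + 29 = 80
σ = (1, 0, 2): (-6) + (-7) + (-4) = -17
σ = (1, 2, 0): (-6) + 23 + 9 = 26
σ = (2, 0, 1): (-9) + (-7) + 29 = 13
σ = (2, 1, 0): (-9) + 30 + 9 = 30
Optimal value attained by: σ = (1, 0, 2).
Answer: det⊕(M) = -17; verdict: NONSINGULAR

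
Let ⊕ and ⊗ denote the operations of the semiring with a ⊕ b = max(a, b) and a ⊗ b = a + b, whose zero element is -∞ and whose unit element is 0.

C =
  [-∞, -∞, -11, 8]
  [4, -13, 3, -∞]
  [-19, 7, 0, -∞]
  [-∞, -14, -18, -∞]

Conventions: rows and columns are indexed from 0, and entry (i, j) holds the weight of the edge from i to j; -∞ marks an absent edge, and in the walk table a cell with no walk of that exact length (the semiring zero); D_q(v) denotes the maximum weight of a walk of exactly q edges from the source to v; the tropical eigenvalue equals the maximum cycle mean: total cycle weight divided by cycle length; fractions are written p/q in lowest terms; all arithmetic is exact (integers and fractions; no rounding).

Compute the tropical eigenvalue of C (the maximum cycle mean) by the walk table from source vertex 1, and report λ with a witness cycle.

q=0: [-∞, 0, -∞, -∞]
q=1: [4, -13, 3, -∞]
q=2: [-9, 10, 3, 12]
q=3: [14, 10, 13, -1]
q=4: [14, 20, 13, 22]
Optimal cycle mean attained by: cycle 1->2->1, total 3 + 7, length 2.
Answer: λ = 5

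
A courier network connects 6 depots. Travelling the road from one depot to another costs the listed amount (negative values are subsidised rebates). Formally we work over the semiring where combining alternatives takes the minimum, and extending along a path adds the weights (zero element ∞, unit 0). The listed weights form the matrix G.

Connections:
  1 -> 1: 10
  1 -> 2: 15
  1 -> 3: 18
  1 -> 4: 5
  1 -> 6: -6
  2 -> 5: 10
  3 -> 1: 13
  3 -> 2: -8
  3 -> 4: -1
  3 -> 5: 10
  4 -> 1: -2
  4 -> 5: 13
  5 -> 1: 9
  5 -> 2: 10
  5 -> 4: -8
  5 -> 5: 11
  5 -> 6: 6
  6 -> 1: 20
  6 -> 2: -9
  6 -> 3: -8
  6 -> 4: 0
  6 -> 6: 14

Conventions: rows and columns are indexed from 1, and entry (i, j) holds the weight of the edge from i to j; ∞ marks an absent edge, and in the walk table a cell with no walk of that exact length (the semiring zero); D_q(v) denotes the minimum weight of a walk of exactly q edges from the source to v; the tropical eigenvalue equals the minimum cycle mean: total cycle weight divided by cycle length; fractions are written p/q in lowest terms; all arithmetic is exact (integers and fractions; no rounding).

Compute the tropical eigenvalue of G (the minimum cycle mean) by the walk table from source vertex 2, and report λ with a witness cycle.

q=0: [∞, 0, ∞, ∞, ∞, ∞]
q=1: [∞, ∞, ∞, ∞, 10, ∞]
q=2: [19, 20, ∞, 2, 21, 16]
q=3: [0, 7, 8, 13, 15, 13]
q=4: [10, 0, 5, 5, 17, -6]
q=5: [3, -15, -14, -6, 10, 4]
q=6: [-8, -22, -4, -15, -5, -3]
Optimal cycle mean attained by: cycle 1->6->3->4->1, total (-6) + (-8) + (-1) + (-2), length 4.
Answer: λ = -17/4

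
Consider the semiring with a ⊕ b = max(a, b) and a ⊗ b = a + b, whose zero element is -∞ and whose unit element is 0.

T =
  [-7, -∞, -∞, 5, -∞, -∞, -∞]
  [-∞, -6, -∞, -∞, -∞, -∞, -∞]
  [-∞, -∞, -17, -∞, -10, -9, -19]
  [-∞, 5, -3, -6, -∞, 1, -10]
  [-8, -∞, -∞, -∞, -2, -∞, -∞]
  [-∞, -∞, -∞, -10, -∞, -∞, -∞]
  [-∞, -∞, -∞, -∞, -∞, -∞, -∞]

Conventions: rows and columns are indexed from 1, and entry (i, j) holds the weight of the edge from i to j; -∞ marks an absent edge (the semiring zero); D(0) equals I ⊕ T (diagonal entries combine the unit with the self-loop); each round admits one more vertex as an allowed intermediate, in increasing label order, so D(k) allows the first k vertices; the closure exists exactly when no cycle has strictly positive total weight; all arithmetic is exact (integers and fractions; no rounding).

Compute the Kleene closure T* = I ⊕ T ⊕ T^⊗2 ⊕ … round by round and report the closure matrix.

D(0):
  [0, -∞, -∞, 5, -∞, -∞, -∞]
  [-∞, 0, -∞, -∞, -∞, -∞, -∞]
  [-∞, -∞, 0, -∞, -10, -9, -19]
  [-∞, 5, -3, 0, -∞, 1, -10]
  [-8, -∞, -∞, -∞, 0, -∞, -∞]
  [-∞, -∞, -∞, -10, -∞, 0, -∞]
  [-∞, -∞, -∞, -∞, -∞, -∞, 0]
D(1):
  [0, -∞, -∞, 5, -∞, -∞, -∞]
  [-∞, 0, -∞, -∞, -∞, -∞, -∞]
  [-∞, -∞, 0, -∞, -10, -9, -19]
  [-∞, 5, -3, 0, -∞, 1, -10]
  [-8, -∞, -∞, -3, 0, -∞, -∞]
  [-∞, -∞, -∞, -10, -∞, 0, -∞]
  [-∞, -∞, -∞, -∞, -∞, -∞, 0]
D(2):
  [0, -∞, -∞, 5, -∞, -∞, -∞]
  [-∞, 0, -∞, -∞, -∞, -∞, -∞]
  [-∞, -∞, 0, -∞, -10, -9, -19]
  [-∞, 5, -3, 0, -∞, 1, -10]
  [-8, -∞, -∞, -3, 0, -∞, -∞]
  [-∞, -∞, -∞, -10, -∞, 0, -∞]
  [-∞, -∞, -∞, -∞, -∞, -∞, 0]
D(3):
  [0, -∞, -∞, 5, -∞, -∞, -∞]
  [-∞, 0, -∞, -∞, -∞, -∞, -∞]
  [-∞, -∞, 0, -∞, -10, -9, -19]
  [-∞, 5, -3, 0, -13, 1, -10]
  [-8, -∞, -∞, -3, 0, -∞, -∞]
  [-∞, -∞, -∞, -10, -∞, 0, -∞]
  [-∞, -∞, -∞, -∞, -∞, -∞, 0]
D(4):
  [0, 10, 2, 5, -8, 6, -5]
  [-∞, 0, -∞, -∞, -∞, -∞, -∞]
  [-∞, -∞, 0, -∞, -10, -9, -19]
  [-∞, 5, -3, 0, -13, 1, -10]
  [-8, 2, -6, -3, 0, -2, -13]
  [-∞, -5, -13, -10, -23, 0, -20]
  [-∞, -∞, -∞, -∞, -∞, -∞, 0]
D(5):
  [0, 10, 2, 5, -8, 6, -5]
  [-∞, 0, -∞, -∞, -∞, -∞, -∞]
  [-18, -8, 0, -13, -10, -9, -19]
  [-21, 5, -3, 0, -13, 1, -10]
  [-8, 2, -6, -3, 0, -2, -13]
  [-31, -5, -13, -10, -23, 0, -20]
  [-∞, -∞, -∞, -∞, -∞, -∞, 0]
D(6):
  [0, 10, 2, 5, -8, 6, -5]
  [-∞, 0, -∞, -∞, -∞, -∞, -∞]
  [-18, -8, 0, -13, -10, -9, -19]
  [-21, 5, -3, 0, -13, 1, -10]
  [-8, 2, -6, -3, 0, -2, -13]
  [-31, -5, -13, -10, -23, 0, -20]
  [-∞, -∞, -∞, -∞, -∞, -∞, 0]
D(7):
  [0, 10, 2, 5, -8, 6, -5]
  [-∞, 0, -∞, -∞, -∞, -∞, -∞]
  [-18, -8, 0, -13, -10, -9, -19]
  [-21, 5, -3, 0, -13, 1, -10]
  [-8, 2, -6, -3, 0, -2, -13]
  [-31, -5, -13, -10, -23, 0, -20]
  [-∞, -∞, -∞, -∞, -∞, -∞, 0]
Answer: T* = [[0, 10, 2, 5, -8, 6, -5], [-∞, 0, -∞, -∞, -∞, -∞, -∞], [-18, -8, 0, -13, -10, -9, -19], [-21, 5, -3, 0, -13, 1, -10], [-8, 2, -6, -3, 0, -2, -13], [-31, -5, -13, -10, -23, 0, -20], [-∞, -∞, -∞, -∞, -∞, -∞, 0]]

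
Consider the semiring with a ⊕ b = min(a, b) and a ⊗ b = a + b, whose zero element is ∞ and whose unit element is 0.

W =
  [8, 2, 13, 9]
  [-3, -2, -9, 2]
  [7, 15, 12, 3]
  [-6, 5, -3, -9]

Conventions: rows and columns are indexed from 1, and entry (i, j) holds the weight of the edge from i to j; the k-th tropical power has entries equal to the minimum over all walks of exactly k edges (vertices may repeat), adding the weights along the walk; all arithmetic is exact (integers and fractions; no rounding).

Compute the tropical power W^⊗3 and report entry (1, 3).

W^⊗2:
  [-1, 0, -7, 0]
  [-5, -4, -11, -7]
  [-3, 8, 0, -6]
  [-15, -4, -12, -18]
W^⊗3:
  [-6, -2, -9, -9]
  [-13, -6, -13, -16]
  [-12, -1, -9, -15]
  [-24, -13, -21, -27]
Key observation: the optimum is the walk 1->2->2->3, with weight 2 + (-2) + (-9) = -9.
Optimal value attained by: walk 1->2->2->3.
Answer: (W^⊗3)[1][3] = -9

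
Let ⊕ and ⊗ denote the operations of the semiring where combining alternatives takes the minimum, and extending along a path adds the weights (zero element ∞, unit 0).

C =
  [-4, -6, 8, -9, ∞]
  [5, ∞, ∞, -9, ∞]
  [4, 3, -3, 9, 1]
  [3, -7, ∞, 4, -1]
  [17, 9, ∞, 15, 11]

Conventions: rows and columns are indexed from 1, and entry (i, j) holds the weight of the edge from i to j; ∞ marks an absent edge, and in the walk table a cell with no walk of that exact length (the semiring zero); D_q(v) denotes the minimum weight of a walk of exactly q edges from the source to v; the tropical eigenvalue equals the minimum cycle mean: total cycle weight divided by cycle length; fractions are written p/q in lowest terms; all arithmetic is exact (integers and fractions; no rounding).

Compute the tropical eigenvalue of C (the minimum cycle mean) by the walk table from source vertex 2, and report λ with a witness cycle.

q=0: [∞, 0, ∞, ∞, ∞]
q=1: [5, ∞, ∞, -9, ∞]
q=2: [-6, -16, 13, -5, -10]
q=3: [-11, -12, 2, -25, -6]
q=4: [-22, -32, -3, -21, -26]
q=5: [-27, -28, -14, -41, -22]
Optimal cycle mean attained by: cycle 2->4->2, total (-9) + (-7), length 2.
Answer: λ = -8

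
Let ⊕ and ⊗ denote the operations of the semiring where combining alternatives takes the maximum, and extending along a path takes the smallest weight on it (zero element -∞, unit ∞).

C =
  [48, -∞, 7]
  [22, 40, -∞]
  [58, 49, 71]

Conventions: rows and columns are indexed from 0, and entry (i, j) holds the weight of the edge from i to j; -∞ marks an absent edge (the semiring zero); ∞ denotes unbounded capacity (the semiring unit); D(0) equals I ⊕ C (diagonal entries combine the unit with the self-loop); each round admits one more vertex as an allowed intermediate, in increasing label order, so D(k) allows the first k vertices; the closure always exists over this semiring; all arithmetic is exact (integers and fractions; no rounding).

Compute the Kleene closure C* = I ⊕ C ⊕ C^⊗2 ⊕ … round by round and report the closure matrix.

D(0):
  [∞, -∞, 7]
  [22, ∞, -∞]
  [58, 49, ∞]
D(1):
  [∞, -∞, 7]
  [22, ∞, 7]
  [58, 49, ∞]
D(2):
  [∞, -∞, 7]
  [22, ∞, 7]
  [58, 49, ∞]
D(3):
  [∞, 7, 7]
  [22, ∞, 7]
  [58, 49, ∞]
Answer: C* = [[∞, 7, 7], [22, ∞, 7], [58, 49, ∞]]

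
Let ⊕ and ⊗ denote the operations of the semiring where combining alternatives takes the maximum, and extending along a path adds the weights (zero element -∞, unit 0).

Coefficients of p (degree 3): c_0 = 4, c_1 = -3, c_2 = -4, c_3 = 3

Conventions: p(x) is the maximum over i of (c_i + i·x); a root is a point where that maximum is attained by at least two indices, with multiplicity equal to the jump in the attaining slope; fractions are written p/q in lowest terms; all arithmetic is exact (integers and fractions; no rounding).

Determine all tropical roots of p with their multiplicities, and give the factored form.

hull edge (i=0, c=4) to (i=3, c=3): slope -1/3, span 3
Factored form: p(x) = 3 ⊗ (x ⊕ 1/3) ⊗ (x ⊕ 1/3) ⊗ (x ⊕ 1/3)
Answer: roots = 1/3 (mult 3)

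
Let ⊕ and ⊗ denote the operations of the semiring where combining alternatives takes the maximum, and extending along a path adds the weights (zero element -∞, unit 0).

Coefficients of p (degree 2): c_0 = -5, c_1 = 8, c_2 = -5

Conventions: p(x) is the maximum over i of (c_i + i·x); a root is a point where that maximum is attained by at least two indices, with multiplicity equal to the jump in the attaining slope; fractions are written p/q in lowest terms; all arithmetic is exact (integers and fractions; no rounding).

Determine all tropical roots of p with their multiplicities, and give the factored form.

hull edge (i=0, c=-5) to (i=1, c=8): slope 13, span 1
hull edge (i=1, c=8) to (i=2, c=-5): slope -13, span 1
Factored form: p(x) = -5 ⊗ (x ⊕ (-13)) ⊗ (x ⊕ 13)
Answer: roots = -13 (mult 1), 13 (mult 1)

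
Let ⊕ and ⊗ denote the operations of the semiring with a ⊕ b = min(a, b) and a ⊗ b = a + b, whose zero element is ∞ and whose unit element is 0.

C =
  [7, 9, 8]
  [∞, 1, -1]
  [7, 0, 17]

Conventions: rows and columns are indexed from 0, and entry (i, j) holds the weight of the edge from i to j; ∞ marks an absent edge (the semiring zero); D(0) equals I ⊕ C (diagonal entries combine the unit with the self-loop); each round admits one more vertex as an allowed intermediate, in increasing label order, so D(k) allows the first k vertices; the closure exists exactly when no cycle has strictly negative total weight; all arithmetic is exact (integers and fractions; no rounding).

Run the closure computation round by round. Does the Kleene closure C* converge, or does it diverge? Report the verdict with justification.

D(0):
  [0, 9, 8]
  [∞, 0, -1]
  [7, 0, 0]
D(1):
  [0, 9, 8]
  [∞, 0, -1]
  [7, 0, 0]
Detection: at round 2, diagonal entry (2, 2) turns strictly negative.
Key observation: the cycle 2->1->2 has total weight 0 + (-1), which is strictly negative.
Answer: DIVERGES — negative cycle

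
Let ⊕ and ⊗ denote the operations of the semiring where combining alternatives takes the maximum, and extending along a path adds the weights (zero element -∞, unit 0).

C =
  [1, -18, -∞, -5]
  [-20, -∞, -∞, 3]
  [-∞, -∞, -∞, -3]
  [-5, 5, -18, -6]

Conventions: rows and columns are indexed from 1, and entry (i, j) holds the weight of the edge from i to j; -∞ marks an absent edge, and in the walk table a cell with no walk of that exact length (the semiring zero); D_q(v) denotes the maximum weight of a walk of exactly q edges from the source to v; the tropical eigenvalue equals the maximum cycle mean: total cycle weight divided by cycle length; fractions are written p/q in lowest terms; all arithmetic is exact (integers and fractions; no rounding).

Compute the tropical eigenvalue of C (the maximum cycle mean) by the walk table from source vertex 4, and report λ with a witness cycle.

q=0: [-∞, -∞, -∞, 0]
q=1: [-5, 5, -18, -6]
q=2: [-4, -1, -24, 8]
q=3: [3, 13, -10, 2]
q=4: [4, 7, -16, 16]
Optimal cycle mean attained by: cycle 2->4->2, total 3 + 5, length 2.
Answer: λ = 4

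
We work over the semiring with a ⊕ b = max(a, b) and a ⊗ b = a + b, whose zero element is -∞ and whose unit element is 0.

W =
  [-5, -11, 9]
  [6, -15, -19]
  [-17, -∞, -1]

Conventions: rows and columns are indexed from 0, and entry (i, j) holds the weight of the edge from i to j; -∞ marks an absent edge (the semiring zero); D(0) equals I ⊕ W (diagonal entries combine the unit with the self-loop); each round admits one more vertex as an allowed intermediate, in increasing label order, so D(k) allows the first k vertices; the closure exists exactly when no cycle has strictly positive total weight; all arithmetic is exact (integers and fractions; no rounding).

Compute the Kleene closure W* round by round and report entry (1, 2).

D(0):
  [0, -11, 9]
  [6, 0, -19]
  [-17, -∞, 0]
D(1):
  [0, -11, 9]
  [6, 0, 15]
  [-17, -28, 0]
D(2):
  [0, -11, 9]
  [6, 0, 15]
  [-17, -28, 0]
D(3):
  [0, -11, 9]
  [6, 0, 15]
  [-17, -28, 0]
Answer: W*[1][2] = 15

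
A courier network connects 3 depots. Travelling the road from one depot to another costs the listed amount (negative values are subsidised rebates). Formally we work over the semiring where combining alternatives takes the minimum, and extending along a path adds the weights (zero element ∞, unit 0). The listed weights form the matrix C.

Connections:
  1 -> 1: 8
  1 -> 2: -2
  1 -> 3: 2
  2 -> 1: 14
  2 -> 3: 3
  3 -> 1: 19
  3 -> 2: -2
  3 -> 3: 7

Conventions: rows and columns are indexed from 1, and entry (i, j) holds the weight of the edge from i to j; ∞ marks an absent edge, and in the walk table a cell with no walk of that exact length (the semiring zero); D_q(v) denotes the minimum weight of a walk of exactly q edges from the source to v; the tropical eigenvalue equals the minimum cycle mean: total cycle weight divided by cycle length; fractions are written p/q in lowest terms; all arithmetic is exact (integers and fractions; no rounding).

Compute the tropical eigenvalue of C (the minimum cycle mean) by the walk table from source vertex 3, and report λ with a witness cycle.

q=0: [∞, ∞, 0]
q=1: [19, -2, 7]
q=2: [12, 5, 1]
q=3: [19, -1, 8]
Optimal cycle mean attained by: cycle 2->3->2, total 3 + (-2), length 2.
Answer: λ = 1/2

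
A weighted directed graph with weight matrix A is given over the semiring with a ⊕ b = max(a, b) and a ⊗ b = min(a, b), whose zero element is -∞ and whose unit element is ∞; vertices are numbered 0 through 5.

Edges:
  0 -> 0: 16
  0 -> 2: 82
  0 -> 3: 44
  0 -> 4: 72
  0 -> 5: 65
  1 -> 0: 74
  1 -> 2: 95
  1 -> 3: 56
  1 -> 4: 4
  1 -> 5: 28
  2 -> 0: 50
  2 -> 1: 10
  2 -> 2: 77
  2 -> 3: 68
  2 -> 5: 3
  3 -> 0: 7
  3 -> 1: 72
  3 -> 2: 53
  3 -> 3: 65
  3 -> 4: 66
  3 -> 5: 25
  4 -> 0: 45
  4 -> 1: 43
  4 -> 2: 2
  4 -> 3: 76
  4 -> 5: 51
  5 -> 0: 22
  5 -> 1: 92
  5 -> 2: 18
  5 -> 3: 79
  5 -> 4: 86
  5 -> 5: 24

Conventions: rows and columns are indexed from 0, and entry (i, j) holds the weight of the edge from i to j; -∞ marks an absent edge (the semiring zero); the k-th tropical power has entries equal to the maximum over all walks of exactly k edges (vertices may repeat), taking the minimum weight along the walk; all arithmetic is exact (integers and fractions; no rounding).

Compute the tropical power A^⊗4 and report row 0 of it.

A^⊗2:
  [50, 65, 77, 72, 65, 51]
  [50, 56, 77, 68, 72, 65]
  [50, 68, 77, 68, 66, 50]
  [72, 65, 72, 66, 65, 51]
  [43, 72, 53, 65, 66, 45]
  [74, 72, 92, 76, 66, 51]
A^⊗3:
  [65, 72, 77, 68, 66, 51]
  [56, 68, 77, 72, 66, 51]
  [68, 68, 77, 68, 66, 51]
  [65, 66, 72, 68, 72, 65]
  [72, 65, 72, 66, 65, 51]
  [72, 72, 77, 68, 72, 65]
A^⊗4:
  [72, 68, 77, 68, 66, 65]
  [68, 72, 77, 68, 66, 56]
  [68, 68, 77, 68, 68, 65]
  [66, 68, 72, 72, 66, 65]
  [65, 66, 72, 68, 72, 65]
  [72, 68, 77, 72, 72, 65]
Answer: row 0 of A^⊗4 = [72, 68, 77, 68, 66, 65]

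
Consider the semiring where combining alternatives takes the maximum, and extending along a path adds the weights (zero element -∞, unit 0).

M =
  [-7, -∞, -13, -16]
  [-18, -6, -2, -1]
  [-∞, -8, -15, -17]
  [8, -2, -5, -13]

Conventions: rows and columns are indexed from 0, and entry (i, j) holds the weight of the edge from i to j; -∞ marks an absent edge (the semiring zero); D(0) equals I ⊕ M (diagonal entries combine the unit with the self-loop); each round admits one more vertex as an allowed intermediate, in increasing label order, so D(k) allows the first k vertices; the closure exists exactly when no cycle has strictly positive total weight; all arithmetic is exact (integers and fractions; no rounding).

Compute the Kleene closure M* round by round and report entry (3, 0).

D(0):
  [0, -∞, -13, -16]
  [-18, 0, -2, -1]
  [-∞, -8, 0, -17]
  [8, -2, -5, 0]
D(1):
  [0, -∞, -13, -16]
  [-18, 0, -2, -1]
  [-∞, -8, 0, -17]
  [8, -2, -5, 0]
D(2):
  [0, -∞, -13, -16]
  [-18, 0, -2, -1]
  [-26, -8, 0, -9]
  [8, -2, -4, 0]
D(3):
  [0, -21, -13, -16]
  [-18, 0, -2, -1]
  [-26, -8, 0, -9]
  [8, -2, -4, 0]
D(4):
  [0, -18, -13, -16]
  [7, 0, -2, -1]
  [-1, -8, 0, -9]
  [8, -2, -4, 0]
Answer: M*[3][0] = 8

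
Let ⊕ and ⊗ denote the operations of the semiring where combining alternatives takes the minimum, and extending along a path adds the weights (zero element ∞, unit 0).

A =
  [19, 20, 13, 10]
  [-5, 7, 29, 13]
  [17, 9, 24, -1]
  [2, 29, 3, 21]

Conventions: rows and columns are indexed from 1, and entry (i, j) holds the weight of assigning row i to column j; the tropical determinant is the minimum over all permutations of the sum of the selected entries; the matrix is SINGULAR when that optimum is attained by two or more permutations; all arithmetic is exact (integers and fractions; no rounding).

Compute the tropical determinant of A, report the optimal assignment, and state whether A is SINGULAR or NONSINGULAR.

σ = (1, 2, 3, 4): 19 + 7 + 24 + 21 = 71
σ = (1, 2, 4, 3): 19 + 7 + (-1) + 3 = 28
σ = (1, 3, 2, 4): 19 + 29 + 9 + 21 = 78
σ = (1, 3, 4, 2): 19 + 29 + (-1) + 29 = 76
σ = (1, 4, 2, 3): 19 + 13 + 9 + 3 = 44
σ = (1, 4, 3, 2): 19 + 13 + 24 + 29 = 85
σ = (2, 1, 3, 4): 20 + (-5) + 24 + 21 = 60
σ = (2, 1, 4, 3): 20 + (-5) + (-1) + 3 = 17
σ = (2, 3, 1, 4): 20 + 29 + 17 + 21 = 87
σ = (2, 3, 4, 1): 20 + 29 + (-1) + 2 = 50
σ = (2, 4, 1, 3): 20 + 13 + 17 + 3 = 53
σ = (2, 4, 3, 1): 20 + 13 + 24 + 2 = 59
σ = (3, 1, 2, 4): 13 + (-5) + 9 + 21 = 38
σ = (3, 1, 4, 2): 13 + (-5) + (-1) + 29 = 36
σ = (3, 2, 1, 4): 13 + 7 + 17 + 21 = 58
σ = (3, 2, 4, 1): 13 + 7 + (-1) + 2 = 21
σ = (3, 4, 1, 2): 13 + 13 + 17 + 29 = 72
σ = (3, 4, 2, 1): 13 + 13 + 9 + 2 = 37
σ = (4, 1, 2, 3): 10 + (-5) + 9 + 3 = 17
σ = (4, 1, 3, 2): 10 + (-5) + 24 + 29 = 58
σ = (4, 2, 1, 3): 10 + 7 + 17 + 3 = 37
σ = (4, 2, 3, 1): 10 + 7 + 24 + 2 = 43
σ = (4, 3, 1, 2): 10 + 29 + 17 + 29 = 85
σ = (4, 3, 2, 1): 10 + 29 + 9 + 2 = 50
Optimal value attained by: σ = (2, 1, 4, 3).
Answer: det⊕(A) = 17; verdict: SINGULAR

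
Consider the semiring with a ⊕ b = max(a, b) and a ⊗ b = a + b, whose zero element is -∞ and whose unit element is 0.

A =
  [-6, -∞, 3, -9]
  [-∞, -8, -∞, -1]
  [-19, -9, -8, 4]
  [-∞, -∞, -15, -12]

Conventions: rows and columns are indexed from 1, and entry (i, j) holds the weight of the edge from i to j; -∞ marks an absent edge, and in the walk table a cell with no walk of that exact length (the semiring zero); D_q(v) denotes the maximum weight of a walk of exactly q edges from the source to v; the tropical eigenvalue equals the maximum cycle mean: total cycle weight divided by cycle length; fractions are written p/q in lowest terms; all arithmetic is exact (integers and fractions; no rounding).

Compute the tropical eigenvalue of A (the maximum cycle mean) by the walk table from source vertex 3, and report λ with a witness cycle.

q=0: [-∞, -∞, 0, -∞]
q=1: [-19, -9, -8, 4]
q=2: [-25, -17, -11, -4]
q=3: [-30, -20, -19, -7]
q=4: [-36, -28, -22, -15]
Optimal cycle mean attained by: cycle 3->4->3, total 4 + (-15), length 2.
Answer: λ = -11/2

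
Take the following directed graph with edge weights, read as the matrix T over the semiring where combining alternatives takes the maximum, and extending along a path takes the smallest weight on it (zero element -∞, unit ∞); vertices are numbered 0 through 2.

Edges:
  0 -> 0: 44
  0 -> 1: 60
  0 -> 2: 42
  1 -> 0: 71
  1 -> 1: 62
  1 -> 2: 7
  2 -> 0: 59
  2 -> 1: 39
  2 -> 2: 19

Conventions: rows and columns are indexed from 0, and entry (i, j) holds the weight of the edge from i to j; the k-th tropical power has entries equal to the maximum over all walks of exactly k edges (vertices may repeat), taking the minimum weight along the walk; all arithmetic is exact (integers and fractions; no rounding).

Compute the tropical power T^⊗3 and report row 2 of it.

T^⊗2:
  [60, 60, 42]
  [62, 62, 42]
  [44, 59, 42]
T^⊗3:
  [60, 60, 42]
  [62, 62, 42]
  [59, 59, 42]
Answer: row 2 of T^⊗3 = [59, 59, 42]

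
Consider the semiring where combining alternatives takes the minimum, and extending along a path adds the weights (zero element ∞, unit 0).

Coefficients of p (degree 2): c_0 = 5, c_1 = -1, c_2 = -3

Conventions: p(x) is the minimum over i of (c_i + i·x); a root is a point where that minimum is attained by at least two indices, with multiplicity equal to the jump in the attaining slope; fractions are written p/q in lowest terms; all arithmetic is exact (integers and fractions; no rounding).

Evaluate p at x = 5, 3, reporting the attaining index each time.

p(5) = min(5+0·5=5, -1+1·5=4, -3+2·5=7) = 4 (attained by i=1)
p(3) = min(5+0·3=5, -1+1·3=2, -3+2·3=3) = 2 (attained by i=1)
Answer: p(5) = 4; p(3) = 2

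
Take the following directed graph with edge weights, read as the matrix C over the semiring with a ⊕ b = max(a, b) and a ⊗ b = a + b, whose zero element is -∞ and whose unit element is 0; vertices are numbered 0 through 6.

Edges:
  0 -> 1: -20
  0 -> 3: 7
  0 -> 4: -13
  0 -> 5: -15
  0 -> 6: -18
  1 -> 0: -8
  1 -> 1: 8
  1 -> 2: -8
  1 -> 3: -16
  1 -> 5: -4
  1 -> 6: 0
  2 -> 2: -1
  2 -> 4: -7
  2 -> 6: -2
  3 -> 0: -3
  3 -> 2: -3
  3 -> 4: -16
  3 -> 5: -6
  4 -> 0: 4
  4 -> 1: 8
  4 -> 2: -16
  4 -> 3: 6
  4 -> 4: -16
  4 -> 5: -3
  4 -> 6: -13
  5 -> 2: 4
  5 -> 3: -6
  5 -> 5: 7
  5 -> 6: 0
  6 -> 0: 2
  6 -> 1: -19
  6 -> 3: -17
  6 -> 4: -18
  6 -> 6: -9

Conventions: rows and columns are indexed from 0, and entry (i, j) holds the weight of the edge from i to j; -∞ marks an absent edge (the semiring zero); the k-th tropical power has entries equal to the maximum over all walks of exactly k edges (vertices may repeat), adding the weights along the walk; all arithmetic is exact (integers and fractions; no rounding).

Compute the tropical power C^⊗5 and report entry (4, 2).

C^⊗2:
  [4, -5, 4, -7, -9, 1, -15]
  [2, 16, 0, -1, -15, 4, 8]
  [0, 1, -2, -1, -8, -10, -3]
  [-12, -8, -2, 4, -10, 1, -5]
  [3, 16, 3, 11, -9, 4, 8]
  [2, -19, 11, 1, -3, 14, 7]
  [-7, -10, -20, 9, -11, -13, -16]
C^⊗3:
  [-5, 3, 5, 11, -3, 8, 2]
  [10, 24, 8, 9, -7, 12, 16]
  [-1, 9, -3, 7, -9, -3, 1]
  [1, 0, 5, -4, -9, 8, 1]
  [10, 24, 8, 10, -4, 12, 16]
  [9, 5, 18, 9, 4, 21, 14]
  [6, -2, 6, 0, -7, 3, -10]
C^⊗4:
  [8, 11, 12, 3, -2, 15, 8]
  [18, 32, 16, 17, 1, 20, 24]
  [4, 17, 4, 6, -9, 5, 9]
  [3, 8, 12, 8, -2, 15, 8]
  [18, 32, 16, 17, 1, 20, 24]
  [16, 13, 25, 16, 11, 28, 21]
  [-3, 6, 7, 13, -1, 10, 4]
C^⊗5:
  [10, 19, 19, 15, 5, 22, 15]
  [26, 40, 24, 25, 9, 28, 32]
  [11, 25, 9, 11, -3, 13, 17]
  [10, 16, 19, 10, 5, 22, 15]
  [26, 40, 24, 25, 9, 28, 32]
  [23, 21, 32, 23, 18, 35, 28]
  [10, 14, 14, 5, 0, 17, 10]
Key observation: the optimum is the walk 4->1->1->1->1->2, with weight 8 + 8 + 8 + 8 + (-8) = 24.
Optimal value attained by: walk 4->1->1->1->1->2.
Answer: (C^⊗5)[4][2] = 24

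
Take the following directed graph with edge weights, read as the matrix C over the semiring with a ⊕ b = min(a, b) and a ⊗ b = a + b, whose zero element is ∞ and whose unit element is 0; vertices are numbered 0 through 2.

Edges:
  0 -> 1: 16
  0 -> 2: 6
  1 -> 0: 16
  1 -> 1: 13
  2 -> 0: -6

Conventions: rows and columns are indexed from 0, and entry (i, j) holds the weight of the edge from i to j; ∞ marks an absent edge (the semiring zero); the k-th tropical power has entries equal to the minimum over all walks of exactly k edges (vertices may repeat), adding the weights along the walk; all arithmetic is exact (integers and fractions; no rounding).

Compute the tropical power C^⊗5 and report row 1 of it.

C^⊗2:
  [0, 29, ∞]
  [29, 26, 22]
  [∞, 10, 0]
C^⊗3:
  [45, 16, 6]
  [16, 39, 35]
  [-6, 23, ∞]
C^⊗4:
  [0, 29, 51]
  [29, 32, 22]
  [39, 10, 0]
C^⊗5:
  [45, 16, 6]
  [16, 45, 35]
  [-6, 23, 45]
Answer: row 1 of C^⊗5 = [16, 45, 35]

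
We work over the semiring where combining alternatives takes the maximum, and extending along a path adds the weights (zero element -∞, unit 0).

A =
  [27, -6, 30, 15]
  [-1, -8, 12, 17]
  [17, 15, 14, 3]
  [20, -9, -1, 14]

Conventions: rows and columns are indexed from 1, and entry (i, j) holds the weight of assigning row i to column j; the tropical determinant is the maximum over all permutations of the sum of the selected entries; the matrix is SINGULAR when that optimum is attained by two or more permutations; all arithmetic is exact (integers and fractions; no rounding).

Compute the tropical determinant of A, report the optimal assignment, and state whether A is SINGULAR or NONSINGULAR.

σ = (1, 2, 3, 4): 27 + (-8) + 14 + 14 = 47
σ = (1, 2, 4, 3): 27 + (-8) + 3 + (-1) = 21
σ = (1, 3, 2, 4): 27 + 12 + 15 + 14 = 68
σ = (1, 3, 4, 2): 27 + 12 + 3 + (-9) = 33
σ = (1, 4, 2, 3): 27 + 17 + 15 + (-1) = 58
σ = (1, 4, 3, 2): 27 + 17 + 14 + (-9) = 49
σ = (2, 1, 3, 4): (-6) + (-1) + 14 + 14 = 21
σ = (2, 1, 4, 3): (-6) + (-1) + 3 + (-1) = -5
σ = (2, 3, 1, 4): (-6) + 12 + 17 + 14 = 37
σ = (2, 3, 4, 1): (-6) + 12 + 3 + 20 = 29
σ = (2, 4, 1, 3): (-6) + 17 + 17 + (-1) = 27
σ = (2, 4, 3, 1): (-6) + 17 + 14 + 20 = 45
σ = (3, 1, 2, 4): 30 + (-1) + 15 + 14 = 58
σ = (3, 1, 4, 2): 30 + (-1) + 3 + (-9) = 23
σ = (3, 2, 1, 4): 30 + (-8) + 17 + 14 = 53
σ = (3, 2, 4, 1): 30 + (-8) + 3 + 20 = 45
σ = (3, 4, 1, 2): 30 + 17 + 17 + (-9) = 55
σ = (3, 4, 2, 1): 30 + 17 + 15 + 20 = 82
σ = (4, 1, 2, 3): 15 + (-1) + 15 + (-1) = 28
σ = (4, 1, 3, 2): 15 + (-1) + 14 + (-9) = 19
σ = (4, 2, 1, 3): 15 + (-8) + 17 + (-1) = 23
σ = (4, 2, 3, 1): 15 + (-8) + 14 + 20 = 41
σ = (4, 3, 1, 2): 15 + 12 + 17 + (-9) = 35
σ = (4, 3, 2, 1): 15 + 12 + 15 + 20 = 62
Optimal value attained by: σ = (3, 4, 2, 1).
Answer: det⊕(A) = 82; verdict: NONSINGULAR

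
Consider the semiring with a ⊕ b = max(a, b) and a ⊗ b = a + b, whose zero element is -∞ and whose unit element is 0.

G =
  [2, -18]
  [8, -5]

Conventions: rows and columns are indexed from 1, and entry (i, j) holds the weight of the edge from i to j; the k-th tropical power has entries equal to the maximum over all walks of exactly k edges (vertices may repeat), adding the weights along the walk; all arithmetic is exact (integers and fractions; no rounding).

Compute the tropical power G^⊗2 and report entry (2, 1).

G^⊗2:
  [4, -16]
  [10, -10]
Key observation: the optimum is the walk 2->1->1, with weight 8 + 2 = 10.
Optimal value attained by: walk 2->1->1.
Answer: (G^⊗2)[2][1] = 10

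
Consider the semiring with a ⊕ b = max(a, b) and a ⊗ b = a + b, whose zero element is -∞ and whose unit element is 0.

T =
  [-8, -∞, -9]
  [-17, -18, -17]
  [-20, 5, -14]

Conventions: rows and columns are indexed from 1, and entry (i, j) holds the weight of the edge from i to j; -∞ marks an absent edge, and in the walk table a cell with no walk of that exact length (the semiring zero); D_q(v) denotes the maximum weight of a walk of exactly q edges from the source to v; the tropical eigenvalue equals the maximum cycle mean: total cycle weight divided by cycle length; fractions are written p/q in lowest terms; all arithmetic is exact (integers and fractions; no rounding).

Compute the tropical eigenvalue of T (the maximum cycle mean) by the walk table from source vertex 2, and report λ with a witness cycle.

q=0: [-∞, 0, -∞]
q=1: [-17, -18, -17]
q=2: [-25, -12, -26]
q=3: [-29, -21, -29]
Optimal cycle mean attained by: cycle 2->3->2, total (-17) + 5, length 2.
Answer: λ = -6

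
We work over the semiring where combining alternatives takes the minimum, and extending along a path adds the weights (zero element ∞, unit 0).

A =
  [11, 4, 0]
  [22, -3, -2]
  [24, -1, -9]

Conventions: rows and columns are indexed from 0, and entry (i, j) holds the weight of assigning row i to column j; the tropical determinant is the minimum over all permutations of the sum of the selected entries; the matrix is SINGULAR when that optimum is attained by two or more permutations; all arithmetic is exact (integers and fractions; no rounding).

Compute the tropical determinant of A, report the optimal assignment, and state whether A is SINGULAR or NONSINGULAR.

σ = (0, 1, 2): 11 + (-3) + (-9) = -1
σ = (0, 2, 1): 11 + (-2) + (-1) = 8
σ = (1, 0, 2): 4 + 22 + (-9) = 17
σ = (1, 2, 0): 4 + (-2) + 24 = 26
σ = (2, 0, 1): 0 + 22 + (-1) = 21
σ = (2, 1, 0): 0 + (-3) + 24 = 21
Optimal value attained by: σ = (0, 1, 2).
Answer: det⊕(A) = -1; verdict: NONSINGULAR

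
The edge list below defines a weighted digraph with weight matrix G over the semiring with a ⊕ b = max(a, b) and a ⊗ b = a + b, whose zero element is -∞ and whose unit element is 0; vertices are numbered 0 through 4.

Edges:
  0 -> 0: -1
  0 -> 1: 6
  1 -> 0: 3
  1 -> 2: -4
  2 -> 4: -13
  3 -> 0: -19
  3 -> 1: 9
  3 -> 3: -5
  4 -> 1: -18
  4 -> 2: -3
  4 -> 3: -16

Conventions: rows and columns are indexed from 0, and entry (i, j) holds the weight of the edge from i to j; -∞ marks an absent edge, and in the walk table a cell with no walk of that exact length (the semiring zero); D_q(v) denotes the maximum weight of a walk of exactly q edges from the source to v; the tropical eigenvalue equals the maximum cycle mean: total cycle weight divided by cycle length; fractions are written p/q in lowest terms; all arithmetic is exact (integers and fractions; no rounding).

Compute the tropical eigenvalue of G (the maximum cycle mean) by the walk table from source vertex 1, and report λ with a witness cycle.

q=0: [-∞, 0, -∞, -∞, -∞]
q=1: [3, -∞, -4, -∞, -∞]
q=2: [2, 9, -∞, -∞, -17]
q=3: [12, 8, 5, -33, -∞]
q=4: [11, 18, 4, -38, -8]
q=5: [21, 17, 14, -24, -9]
Optimal cycle mean attained by: cycle 0->1->0, total 6 + 3, length 2.
Answer: λ = 9/2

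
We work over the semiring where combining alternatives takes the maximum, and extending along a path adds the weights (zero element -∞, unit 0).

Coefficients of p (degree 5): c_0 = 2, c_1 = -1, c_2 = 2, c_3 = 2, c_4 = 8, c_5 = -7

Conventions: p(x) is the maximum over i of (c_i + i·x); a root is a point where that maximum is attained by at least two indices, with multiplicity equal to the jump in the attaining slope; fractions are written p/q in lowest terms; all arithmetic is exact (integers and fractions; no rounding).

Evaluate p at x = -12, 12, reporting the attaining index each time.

p(-12) = max(2+0·(-12)=2, -1+1·(-12)=-13, 2+2·(-12)=-22, 2+3·(-12)=-34, 8+4·(-12)=-40, -7+5·(-12)=-67) = 2 (attained by i=0)
p(12) = max(2+0·12=2, -1+1·12=11, 2+2·12=26, 2+3·12=38, 8+4·12=56, -7+5·12=53) = 56 (attained by i=4)
Answer: p(-12) = 2; p(12) = 56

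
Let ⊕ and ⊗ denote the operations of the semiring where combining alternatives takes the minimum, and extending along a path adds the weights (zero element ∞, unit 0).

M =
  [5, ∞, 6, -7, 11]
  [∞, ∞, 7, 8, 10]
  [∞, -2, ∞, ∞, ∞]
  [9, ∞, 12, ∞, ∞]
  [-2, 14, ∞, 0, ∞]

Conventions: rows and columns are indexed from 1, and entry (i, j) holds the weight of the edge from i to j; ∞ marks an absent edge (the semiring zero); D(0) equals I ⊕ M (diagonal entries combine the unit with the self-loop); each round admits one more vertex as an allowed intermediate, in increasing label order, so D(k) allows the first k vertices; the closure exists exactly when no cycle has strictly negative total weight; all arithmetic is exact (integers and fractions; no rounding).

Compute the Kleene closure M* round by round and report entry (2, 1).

D(0):
  [0, ∞, 6, -7, 11]
  [∞, 0, 7, 8, 10]
  [∞, -2, 0, ∞, ∞]
  [9, ∞, 12, 0, ∞]
  [-2, 14, ∞, 0, 0]
D(1):
  [0, ∞, 6, -7, 11]
  [∞, 0, 7, 8, 10]
  [∞, -2, 0, ∞, ∞]
  [9, ∞, 12, 0, 20]
  [-2, 14, 4, -9, 0]
D(2):
  [0, ∞, 6, -7, 11]
  [∞, 0, 7, 8, 10]
  [∞, -2, 0, 6, 8]
  [9, ∞, 12, 0, 20]
  [-2, 14, 4, -9, 0]
D(3):
  [0, 4, 6, -7, 11]
  [∞, 0, 7, 8, 10]
  [∞, -2, 0, 6, 8]
  [9, 10, 12, 0, 20]
  [-2, 2, 4, -9, 0]
D(4):
  [0, 3, 5, -7, 11]
  [17, 0, 7, 8, 10]
  [15, -2, 0, 6, 8]
  [9, 10, 12, 0, 20]
  [-2, 1, 3, -9, 0]
D(5):
  [0, 3, 5, -7, 11]
  [8, 0, 7, 1, 10]
  [6, -2, 0, -1, 8]
  [9, 10, 12, 0, 20]
  [-2, 1, 3, -9, 0]
Answer: M*[2][1] = 8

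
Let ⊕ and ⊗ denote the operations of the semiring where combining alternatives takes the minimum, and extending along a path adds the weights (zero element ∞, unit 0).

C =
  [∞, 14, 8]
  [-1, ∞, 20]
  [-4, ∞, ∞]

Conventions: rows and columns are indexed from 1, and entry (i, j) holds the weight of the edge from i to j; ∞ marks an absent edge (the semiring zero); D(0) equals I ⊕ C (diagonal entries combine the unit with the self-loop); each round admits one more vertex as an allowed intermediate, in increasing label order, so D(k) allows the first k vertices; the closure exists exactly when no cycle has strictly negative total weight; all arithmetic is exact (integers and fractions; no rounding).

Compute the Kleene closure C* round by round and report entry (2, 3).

D(0):
  [0, 14, 8]
  [-1, 0, 20]
  [-4, ∞, 0]
D(1):
  [0, 14, 8]
  [-1, 0, 7]
  [-4, 10, 0]
D(2):
  [0, 14, 8]
  [-1, 0, 7]
  [-4, 10, 0]
D(3):
  [0, 14, 8]
  [-1, 0, 7]
  [-4, 10, 0]
Answer: C*[2][3] = 7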